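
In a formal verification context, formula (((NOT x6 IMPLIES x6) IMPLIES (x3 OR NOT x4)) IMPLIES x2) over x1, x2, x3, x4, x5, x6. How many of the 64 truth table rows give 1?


Formula: (((NOT x6 IMPLIES x6) IMPLIES (x3 OR NOT x4)) IMPLIES x2) over 6 vars (64 rows)
Evaluate each row (x1, x2, x3, x4, x5, x6 as bits, MSB first):
  row 0 [000000]: (((NOT 0 IMPLIES 0) IMPLIES (0 OR NOT 0)) IMPLIES 0) -> 0
  row 1 [000001]: (((NOT 1 IMPLIES 1) IMPLIES (0 OR NOT 0)) IMPLIES 0) -> 0
  row 2 [000010]: (((NOT 0 IMPLIES 0) IMPLIES (0 OR NOT 0)) IMPLIES 0) -> 0
  row 3 [000011]: (((NOT 1 IMPLIES 1) IMPLIES (0 OR NOT 0)) IMPLIES 0) -> 0
  row 4 [000100]: (((NOT 0 IMPLIES 0) IMPLIES (0 OR NOT 1)) IMPLIES 0) -> 0
  (every remaining row is evaluated the same way; all 64 results are listed next)
Full result column, 8 rows per line (x1,x2,x3 fixed per line; x4,x5,x6 runs 000..111 left to right):
  rows 0-7 [x1,x2,x3=000]: 00000101  (ones: 2)
  rows 8-15 [x1,x2,x3=001]: 00000000  (ones: 0)
  rows 16-23 [x1,x2,x3=010]: 11111111  (ones: 8)
  rows 24-31 [x1,x2,x3=011]: 11111111  (ones: 8)
  rows 32-39 [x1,x2,x3=100]: 00000101  (ones: 2)
  rows 40-47 [x1,x2,x3=101]: 00000000  (ones: 0)
  rows 48-55 [x1,x2,x3=110]: 11111111  (ones: 8)
  rows 56-63 [x1,x2,x3=111]: 11111111  (ones: 8)
Count of 1-rows = 2+0+8+8+2+0+8+8 = 36

36


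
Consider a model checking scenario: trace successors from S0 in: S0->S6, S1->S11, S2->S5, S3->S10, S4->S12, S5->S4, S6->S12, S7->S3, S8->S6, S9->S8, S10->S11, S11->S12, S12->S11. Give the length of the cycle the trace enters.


Trace from S0 until a state repeats:
  S0 -> S6 -> S12 -> S11 -> S12
S12 first seen at step 2, revisited at step 4.
Cycle length = 4 - 2 = 2

2


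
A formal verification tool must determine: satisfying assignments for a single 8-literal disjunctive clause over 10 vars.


Step 1: Total=2^10=1024
Step 2: Unsat when all 8 false: 2^2=4
Step 3: Sat=1024-4=1020

1020


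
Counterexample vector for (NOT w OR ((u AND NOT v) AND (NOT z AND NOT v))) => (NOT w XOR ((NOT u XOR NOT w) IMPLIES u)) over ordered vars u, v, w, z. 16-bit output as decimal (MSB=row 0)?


F1 = (NOT w OR ((u AND NOT v) AND (NOT z AND NOT v)))
F2 = (NOT w XOR ((NOT u XOR NOT w) IMPLIES u))
Counterexample to F1=>F2 is where F1=1 and F2=0.
Evaluate each row (bits = u,v,w,z, MSB first):
  row 0 [0000]: F1=1 F2=0 -> F1&~F2 -> 1
  row 1 [0001]: F1=1 F2=0 -> F1&~F2 -> 1
  row 2 [0010]: F1=0 F2=0 -> F1&~F2 -> 0
  row 3 [0011]: F1=0 F2=0 -> F1&~F2 -> 0
  row 4 [0100]: F1=1 F2=0 -> F1&~F2 -> 1
  row 5 [0101]: F1=1 F2=0 -> F1&~F2 -> 1
  row 6 [0110]: F1=0 F2=0 -> F1&~F2 -> 0
  row 7 [0111]: F1=0 F2=0 -> F1&~F2 -> 0
  row 8 [1000]: F1=1 F2=0 -> F1&~F2 -> 1
  row 9 [1001]: F1=1 F2=0 -> F1&~F2 -> 1
  row 10 [1010]: F1=1 F2=1 -> F1&~F2 -> 0
  row 11 [1011]: F1=0 F2=1 -> F1&~F2 -> 0
  row 12 [1100]: F1=1 F2=0 -> F1&~F2 -> 1
  row 13 [1101]: F1=1 F2=0 -> F1&~F2 -> 1
  row 14 [1110]: F1=0 F2=1 -> F1&~F2 -> 0
  row 15 [1111]: F1=0 F2=1 -> F1&~F2 -> 0
Full result column, 4 rows per line (u,v fixed per line; w,z runs 00..11 left to right):
  rows 0-3 [u,v=00]: 1100  = hex C
  rows 4-7 [u,v=01]: 1100  = hex C
  rows 8-11 [u,v=10]: 1100  = hex C
  rows 12-15 [u,v=11]: 1100  = hex C
Counterexample vector (row 0 .. row 15) = 1100110011001100
Output column grouped in 4s = 1100 1100 1100 1100 = 0xCCCC
Convert to decimal digit by digit (value = value*16 + digit):
  C -> 12
  12*16 + 12 (C) = 204
  204*16 + 12 (C) = 3276
  3276*16 + 12 (C) = 52428
Decimal = 52428

52428


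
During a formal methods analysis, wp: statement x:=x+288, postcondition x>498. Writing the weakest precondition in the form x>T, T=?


Formula: wp(x:=E, P) = P[E/x] (substitute E for x in postcondition)
Step 1: Postcondition: x>498
Step 2: Substitute x+288 for x: x+288>498
Step 3: Solve for x: x > 498-288 = 210

210


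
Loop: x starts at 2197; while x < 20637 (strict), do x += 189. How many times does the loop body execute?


Step 1: x goes from 2197 toward 20637 by 189; the body runs while x<20637, so iterations = ceil((bound-start)/step)
Step 2: Distance=18440
Step 3: ceil(18440/189)=98

98


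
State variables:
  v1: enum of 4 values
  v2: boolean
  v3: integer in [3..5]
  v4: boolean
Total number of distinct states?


State space = product of domain sizes of all variables.
Domain sizes:
  v1 (enum of 4 values): 4
  v2 (boolean): 2
  v3 (integer in [3..5]): 3
  v4 (boolean): 2
Product = 4 * 2 * 3 * 2 = 48

48


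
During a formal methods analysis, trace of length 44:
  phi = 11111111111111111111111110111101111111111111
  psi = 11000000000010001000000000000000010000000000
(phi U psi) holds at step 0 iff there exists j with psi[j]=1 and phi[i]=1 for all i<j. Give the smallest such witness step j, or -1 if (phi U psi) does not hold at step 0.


(phi U psi) at 0: need smallest j with psi[j]=1 and phi[i]=1 for all i in [0,j).
Scan from step 0:
  step 0: psi=1 and phi held for [0,0) -> witness found
Witness step = 0

0


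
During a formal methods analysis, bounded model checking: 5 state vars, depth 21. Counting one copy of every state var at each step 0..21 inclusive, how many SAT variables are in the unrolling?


BMC unrolls to depth k, creating one copy of each state var for steps 0..k.
Step count = 21 + 1 = 22 (steps 0 through 21)
Vars per step = 5
Total = 5 * 22 = 110

110


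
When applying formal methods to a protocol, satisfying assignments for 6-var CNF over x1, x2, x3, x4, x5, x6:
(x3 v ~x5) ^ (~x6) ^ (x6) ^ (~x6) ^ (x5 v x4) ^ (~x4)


CNF with 6 clauses over 6 vars (64 assignments).
An assignment satisfies CNF iff every clause has >=1 true literal.
Check each row (bits = x1,x2,x3,x4,x5,x6; clause T/F shown):
  row 0 [000000]: clauses=TTFTFT -> 0
  row 1 [000001]: clauses=TFTFFT -> 0
  row 2 [000010]: clauses=FTFTTT -> 0
  row 3 [000011]: clauses=FFTFTT -> 0
  row 4 [000100]: clauses=TTFTTF -> 0
  (every remaining row is evaluated the same way; all 64 results are listed next)
Full result column, 8 rows per line (x1,x2,x3 fixed per line; x4,x5,x6 runs 000..111 left to right):
  rows 0-7 [x1,x2,x3=000]: 00000000  (ones: 0)
  rows 8-15 [x1,x2,x3=001]: 00000000  (ones: 0)
  rows 16-23 [x1,x2,x3=010]: 00000000  (ones: 0)
  rows 24-31 [x1,x2,x3=011]: 00000000  (ones: 0)
  rows 32-39 [x1,x2,x3=100]: 00000000  (ones: 0)
  rows 40-47 [x1,x2,x3=101]: 00000000  (ones: 0)
  rows 48-55 [x1,x2,x3=110]: 00000000  (ones: 0)
  rows 56-63 [x1,x2,x3=111]: 00000000  (ones: 0)
Satisfying assignments = 0+0+0+0+0+0+0+0 = 0

0


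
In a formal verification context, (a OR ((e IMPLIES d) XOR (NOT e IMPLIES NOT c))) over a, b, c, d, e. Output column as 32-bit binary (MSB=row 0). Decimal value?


Formula: (a OR ((e IMPLIES d) XOR (NOT e IMPLIES NOT c))) over a, b, c, d, e (32 rows)
Evaluate each row (bits = a,b,c,d,e, MSB first):
  row 0 [00000]: (0 OR ((0 IMPLIES 0) XOR (NOT 0 IMPLIES NOT 0))) -> 0
  row 1 [00001]: (0 OR ((1 IMPLIES 0) XOR (NOT 1 IMPLIES NOT 0))) -> 1
  row 2 [00010]: (0 OR ((0 IMPLIES 1) XOR (NOT 0 IMPLIES NOT 0))) -> 0
  row 3 [00011]: (0 OR ((1 IMPLIES 1) XOR (NOT 1 IMPLIES NOT 0))) -> 0
  row 4 [00100]: (0 OR ((0 IMPLIES 0) XOR (NOT 0 IMPLIES NOT 1))) -> 1
  row 5 [00101]: (0 OR ((1 IMPLIES 0) XOR (NOT 1 IMPLIES NOT 1))) -> 1
  row 6 [00110]: (0 OR ((0 IMPLIES 1) XOR (NOT 0 IMPLIES NOT 1))) -> 1
  row 7 [00111]: (0 OR ((1 IMPLIES 1) XOR (NOT 1 IMPLIES NOT 1))) -> 0
  row 8 [01000]: (0 OR ((0 IMPLIES 0) XOR (NOT 0 IMPLIES NOT 0))) -> 0
  row 9 [01001]: (0 OR ((1 IMPLIES 0) XOR (NOT 1 IMPLIES NOT 0))) -> 1
  row 10 [01010]: (0 OR ((0 IMPLIES 1) XOR (NOT 0 IMPLIES NOT 0))) -> 0
  row 11 [01011]: (0 OR ((1 IMPLIES 1) XOR (NOT 1 IMPLIES NOT 0))) -> 0
  row 12 [01100]: (0 OR ((0 IMPLIES 0) XOR (NOT 0 IMPLIES NOT 1))) -> 1
  row 13 [01101]: (0 OR ((1 IMPLIES 0) XOR (NOT 1 IMPLIES NOT 1))) -> 1
  row 14 [01110]: (0 OR ((0 IMPLIES 1) XOR (NOT 0 IMPLIES NOT 1))) -> 1
  row 15 [01111]: (0 OR ((1 IMPLIES 1) XOR (NOT 1 IMPLIES NOT 1))) -> 0
  row 16 [10000]: (1 OR ((0 IMPLIES 0) XOR (NOT 0 IMPLIES NOT 0))) -> 1
  row 17 [10001]: (1 OR ((1 IMPLIES 0) XOR (NOT 1 IMPLIES NOT 0))) -> 1
  row 18 [10010]: (1 OR ((0 IMPLIES 1) XOR (NOT 0 IMPLIES NOT 0))) -> 1
  row 19 [10011]: (1 OR ((1 IMPLIES 1) XOR (NOT 1 IMPLIES NOT 0))) -> 1
  row 20 [10100]: (1 OR ((0 IMPLIES 0) XOR (NOT 0 IMPLIES NOT 1))) -> 1
  row 21 [10101]: (1 OR ((1 IMPLIES 0) XOR (NOT 1 IMPLIES NOT 1))) -> 1
  row 22 [10110]: (1 OR ((0 IMPLIES 1) XOR (NOT 0 IMPLIES NOT 1))) -> 1
  row 23 [10111]: (1 OR ((1 IMPLIES 1) XOR (NOT 1 IMPLIES NOT 1))) -> 1
  row 24 [11000]: (1 OR ((0 IMPLIES 0) XOR (NOT 0 IMPLIES NOT 0))) -> 1
  row 25 [11001]: (1 OR ((1 IMPLIES 0) XOR (NOT 1 IMPLIES NOT 0))) -> 1
  row 26 [11010]: (1 OR ((0 IMPLIES 1) XOR (NOT 0 IMPLIES NOT 0))) -> 1
  row 27 [11011]: (1 OR ((1 IMPLIES 1) XOR (NOT 1 IMPLIES NOT 0))) -> 1
  row 28 [11100]: (1 OR ((0 IMPLIES 0) XOR (NOT 0 IMPLIES NOT 1))) -> 1
  row 29 [11101]: (1 OR ((1 IMPLIES 0) XOR (NOT 1 IMPLIES NOT 1))) -> 1
  row 30 [11110]: (1 OR ((0 IMPLIES 1) XOR (NOT 0 IMPLIES NOT 1))) -> 1
  row 31 [11111]: (1 OR ((1 IMPLIES 1) XOR (NOT 1 IMPLIES NOT 1))) -> 1
Full result column, 4 rows per line (a,b,c fixed per line; d,e runs 00..11 left to right):
  rows 0-3 [a,b,c=000]: 0100  = hex 4
  rows 4-7 [a,b,c=001]: 1110  = hex E
  rows 8-11 [a,b,c=010]: 0100  = hex 4
  rows 12-15 [a,b,c=011]: 1110  = hex E
  rows 16-19 [a,b,c=100]: 1111  = hex F
  rows 20-23 [a,b,c=101]: 1111  = hex F
  rows 24-27 [a,b,c=110]: 1111  = hex F
  rows 28-31 [a,b,c=111]: 1111  = hex F
Output column (row 0 .. row 31) = 01001110010011101111111111111111
Output column grouped in 4s = 0100 1110 0100 1110 1111 1111 1111 1111 = 0x4E4EFFFF
Convert to decimal digit by digit (value = value*16 + digit):
  4 -> 4
  4*16 + 14 (E) = 78
  78*16 + 4 = 1252
  1252*16 + 14 (E) = 20046
  20046*16 + 15 (F) = 320751
  320751*16 + 15 (F) = 5132031
  5132031*16 + 15 (F) = 82112511
  82112511*16 + 15 (F) = 1313800191
Decimal = 1313800191

1313800191


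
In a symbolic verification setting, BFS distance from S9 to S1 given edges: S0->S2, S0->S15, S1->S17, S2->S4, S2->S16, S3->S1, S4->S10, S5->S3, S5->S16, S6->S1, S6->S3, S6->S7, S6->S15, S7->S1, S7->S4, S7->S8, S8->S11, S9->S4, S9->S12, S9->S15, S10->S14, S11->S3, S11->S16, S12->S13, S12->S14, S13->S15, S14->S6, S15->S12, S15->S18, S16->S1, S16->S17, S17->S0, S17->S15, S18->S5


BFS layer-by-layer from S9:
  dist 0: {S9}
  dist 1: {S4, S12, S15}
  dist 2: {S10, S13, S14, S18}
  dist 3: {S5, S6}
  dist 4: {S1, S3, S7, S16}
  -> S1 reached at distance 4
Shortest path length = 4

4


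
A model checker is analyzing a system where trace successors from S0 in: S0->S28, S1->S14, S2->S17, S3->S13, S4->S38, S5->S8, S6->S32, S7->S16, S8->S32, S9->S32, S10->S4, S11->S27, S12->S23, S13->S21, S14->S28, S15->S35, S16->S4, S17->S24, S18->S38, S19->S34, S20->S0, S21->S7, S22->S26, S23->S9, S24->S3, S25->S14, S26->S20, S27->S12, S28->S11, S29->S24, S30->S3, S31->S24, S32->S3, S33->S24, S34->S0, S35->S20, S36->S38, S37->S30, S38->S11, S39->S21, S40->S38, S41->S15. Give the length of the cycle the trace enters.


Trace from S0 until a state repeats:
  S0 -> S28 -> S11 -> S27 -> S12 -> S23 -> S9 -> S32 -> S3 -> S13 -> S21 -> S7 -> S16 -> S4 -> S38 -> S11
S11 first seen at step 2, revisited at step 15.
Cycle length = 15 - 2 = 13

13


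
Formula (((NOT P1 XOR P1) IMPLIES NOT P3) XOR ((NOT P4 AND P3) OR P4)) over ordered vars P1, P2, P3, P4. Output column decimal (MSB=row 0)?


Formula: (((NOT P1 XOR P1) IMPLIES NOT P3) XOR ((NOT P4 AND P3) OR P4)) over P1, P2, P3, P4 (16 rows)
Evaluate each row (bits = P1,P2,P3,P4, MSB first):
  row 0 [0000]: (((NOT 0 XOR 0) IMPLIES NOT 0) XOR ((NOT 0 AND 0) OR 0)) -> 1
  row 1 [0001]: (((NOT 0 XOR 0) IMPLIES NOT 0) XOR ((NOT 1 AND 0) OR 1)) -> 0
  row 2 [0010]: (((NOT 0 XOR 0) IMPLIES NOT 1) XOR ((NOT 0 AND 1) OR 0)) -> 1
  row 3 [0011]: (((NOT 0 XOR 0) IMPLIES NOT 1) XOR ((NOT 1 AND 1) OR 1)) -> 1
  row 4 [0100]: (((NOT 0 XOR 0) IMPLIES NOT 0) XOR ((NOT 0 AND 0) OR 0)) -> 1
  row 5 [0101]: (((NOT 0 XOR 0) IMPLIES NOT 0) XOR ((NOT 1 AND 0) OR 1)) -> 0
  row 6 [0110]: (((NOT 0 XOR 0) IMPLIES NOT 1) XOR ((NOT 0 AND 1) OR 0)) -> 1
  row 7 [0111]: (((NOT 0 XOR 0) IMPLIES NOT 1) XOR ((NOT 1 AND 1) OR 1)) -> 1
  row 8 [1000]: (((NOT 1 XOR 1) IMPLIES NOT 0) XOR ((NOT 0 AND 0) OR 0)) -> 1
  row 9 [1001]: (((NOT 1 XOR 1) IMPLIES NOT 0) XOR ((NOT 1 AND 0) OR 1)) -> 0
  row 10 [1010]: (((NOT 1 XOR 1) IMPLIES NOT 1) XOR ((NOT 0 AND 1) OR 0)) -> 1
  row 11 [1011]: (((NOT 1 XOR 1) IMPLIES NOT 1) XOR ((NOT 1 AND 1) OR 1)) -> 1
  row 12 [1100]: (((NOT 1 XOR 1) IMPLIES NOT 0) XOR ((NOT 0 AND 0) OR 0)) -> 1
  row 13 [1101]: (((NOT 1 XOR 1) IMPLIES NOT 0) XOR ((NOT 1 AND 0) OR 1)) -> 0
  row 14 [1110]: (((NOT 1 XOR 1) IMPLIES NOT 1) XOR ((NOT 0 AND 1) OR 0)) -> 1
  row 15 [1111]: (((NOT 1 XOR 1) IMPLIES NOT 1) XOR ((NOT 1 AND 1) OR 1)) -> 1
Full result column, 4 rows per line (P1,P2 fixed per line; P3,P4 runs 00..11 left to right):
  rows 0-3 [P1,P2=00]: 1011  = hex B
  rows 4-7 [P1,P2=01]: 1011  = hex B
  rows 8-11 [P1,P2=10]: 1011  = hex B
  rows 12-15 [P1,P2=11]: 1011  = hex B
Output column (row 0 .. row 15) = 1011101110111011
Output column grouped in 4s = 1011 1011 1011 1011 = 0xBBBB
Convert to decimal digit by digit (value = value*16 + digit):
  B -> 11
  11*16 + 11 (B) = 187
  187*16 + 11 (B) = 3003
  3003*16 + 11 (B) = 48059
Decimal = 48059

48059


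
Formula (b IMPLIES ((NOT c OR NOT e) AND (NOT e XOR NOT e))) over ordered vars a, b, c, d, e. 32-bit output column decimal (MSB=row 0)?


Formula: (b IMPLIES ((NOT c OR NOT e) AND (NOT e XOR NOT e))) over a, b, c, d, e (32 rows)
Evaluate each row (bits = a,b,c,d,e, MSB first):
  row 0 [00000]: (0 IMPLIES ((NOT 0 OR NOT 0) AND (NOT 0 XOR NOT 0))) -> 1
  row 1 [00001]: (0 IMPLIES ((NOT 0 OR NOT 1) AND (NOT 1 XOR NOT 1))) -> 1
  row 2 [00010]: (0 IMPLIES ((NOT 0 OR NOT 0) AND (NOT 0 XOR NOT 0))) -> 1
  row 3 [00011]: (0 IMPLIES ((NOT 0 OR NOT 1) AND (NOT 1 XOR NOT 1))) -> 1
  row 4 [00100]: (0 IMPLIES ((NOT 1 OR NOT 0) AND (NOT 0 XOR NOT 0))) -> 1
  row 5 [00101]: (0 IMPLIES ((NOT 1 OR NOT 1) AND (NOT 1 XOR NOT 1))) -> 1
  row 6 [00110]: (0 IMPLIES ((NOT 1 OR NOT 0) AND (NOT 0 XOR NOT 0))) -> 1
  row 7 [00111]: (0 IMPLIES ((NOT 1 OR NOT 1) AND (NOT 1 XOR NOT 1))) -> 1
  row 8 [01000]: (1 IMPLIES ((NOT 0 OR NOT 0) AND (NOT 0 XOR NOT 0))) -> 0
  row 9 [01001]: (1 IMPLIES ((NOT 0 OR NOT 1) AND (NOT 1 XOR NOT 1))) -> 0
  row 10 [01010]: (1 IMPLIES ((NOT 0 OR NOT 0) AND (NOT 0 XOR NOT 0))) -> 0
  row 11 [01011]: (1 IMPLIES ((NOT 0 OR NOT 1) AND (NOT 1 XOR NOT 1))) -> 0
  row 12 [01100]: (1 IMPLIES ((NOT 1 OR NOT 0) AND (NOT 0 XOR NOT 0))) -> 0
  row 13 [01101]: (1 IMPLIES ((NOT 1 OR NOT 1) AND (NOT 1 XOR NOT 1))) -> 0
  row 14 [01110]: (1 IMPLIES ((NOT 1 OR NOT 0) AND (NOT 0 XOR NOT 0))) -> 0
  row 15 [01111]: (1 IMPLIES ((NOT 1 OR NOT 1) AND (NOT 1 XOR NOT 1))) -> 0
  row 16 [10000]: (0 IMPLIES ((NOT 0 OR NOT 0) AND (NOT 0 XOR NOT 0))) -> 1
  row 17 [10001]: (0 IMPLIES ((NOT 0 OR NOT 1) AND (NOT 1 XOR NOT 1))) -> 1
  row 18 [10010]: (0 IMPLIES ((NOT 0 OR NOT 0) AND (NOT 0 XOR NOT 0))) -> 1
  row 19 [10011]: (0 IMPLIES ((NOT 0 OR NOT 1) AND (NOT 1 XOR NOT 1))) -> 1
  row 20 [10100]: (0 IMPLIES ((NOT 1 OR NOT 0) AND (NOT 0 XOR NOT 0))) -> 1
  row 21 [10101]: (0 IMPLIES ((NOT 1 OR NOT 1) AND (NOT 1 XOR NOT 1))) -> 1
  row 22 [10110]: (0 IMPLIES ((NOT 1 OR NOT 0) AND (NOT 0 XOR NOT 0))) -> 1
  row 23 [10111]: (0 IMPLIES ((NOT 1 OR NOT 1) AND (NOT 1 XOR NOT 1))) -> 1
  row 24 [11000]: (1 IMPLIES ((NOT 0 OR NOT 0) AND (NOT 0 XOR NOT 0))) -> 0
  row 25 [11001]: (1 IMPLIES ((NOT 0 OR NOT 1) AND (NOT 1 XOR NOT 1))) -> 0
  row 26 [11010]: (1 IMPLIES ((NOT 0 OR NOT 0) AND (NOT 0 XOR NOT 0))) -> 0
  row 27 [11011]: (1 IMPLIES ((NOT 0 OR NOT 1) AND (NOT 1 XOR NOT 1))) -> 0
  row 28 [11100]: (1 IMPLIES ((NOT 1 OR NOT 0) AND (NOT 0 XOR NOT 0))) -> 0
  row 29 [11101]: (1 IMPLIES ((NOT 1 OR NOT 1) AND (NOT 1 XOR NOT 1))) -> 0
  row 30 [11110]: (1 IMPLIES ((NOT 1 OR NOT 0) AND (NOT 0 XOR NOT 0))) -> 0
  row 31 [11111]: (1 IMPLIES ((NOT 1 OR NOT 1) AND (NOT 1 XOR NOT 1))) -> 0
Full result column, 4 rows per line (a,b,c fixed per line; d,e runs 00..11 left to right):
  rows 0-3 [a,b,c=000]: 1111  = hex F
  rows 4-7 [a,b,c=001]: 1111  = hex F
  rows 8-11 [a,b,c=010]: 0000  = hex 0
  rows 12-15 [a,b,c=011]: 0000  = hex 0
  rows 16-19 [a,b,c=100]: 1111  = hex F
  rows 20-23 [a,b,c=101]: 1111  = hex F
  rows 24-27 [a,b,c=110]: 0000  = hex 0
  rows 28-31 [a,b,c=111]: 0000  = hex 0
Output column (row 0 .. row 31) = 11111111000000001111111100000000
Output column grouped in 4s = 1111 1111 0000 0000 1111 1111 0000 0000 = 0xFF00FF00
Convert to decimal digit by digit (value = value*16 + digit):
  F -> 15
  15*16 + 15 (F) = 255
  255*16 + 0 = 4080
  4080*16 + 0 = 65280
  65280*16 + 15 (F) = 1044495
  1044495*16 + 15 (F) = 16711935
  16711935*16 + 0 = 267390960
  267390960*16 + 0 = 4278255360
Decimal = 4278255360

4278255360


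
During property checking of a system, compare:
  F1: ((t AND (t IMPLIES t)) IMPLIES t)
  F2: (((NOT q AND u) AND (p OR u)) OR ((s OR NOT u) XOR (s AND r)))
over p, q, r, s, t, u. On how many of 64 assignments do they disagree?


F1 = ((t AND (t IMPLIES t)) IMPLIES t)
F2 = (((NOT q AND u) AND (p OR u)) OR ((s OR NOT u) XOR (s AND r)))
Evaluate both on each of 64 rows (bits = p,q,r,s,t,u):
  row 0 [000000]: F1=1 F2=1 -> 0
  row 1 [000001]: F1=1 F2=1 -> 0
  row 2 [000010]: F1=1 F2=1 -> 0
  row 3 [000011]: F1=1 F2=1 -> 0
  row 4 [000100]: F1=1 F2=1 -> 0
  (every remaining row is evaluated the same way; all 64 results are listed next)
Full result column, 8 rows per line (p,q,r fixed per line; s,t,u runs 000..111 left to right):
  rows 0-7 [p,q,r=000]: 00000000  (ones: 0)
  rows 8-15 [p,q,r=001]: 00001010  (ones: 2)
  rows 16-23 [p,q,r=010]: 01010000  (ones: 2)
  rows 24-31 [p,q,r=011]: 01011111  (ones: 6)
  rows 32-39 [p,q,r=100]: 00000000  (ones: 0)
  rows 40-47 [p,q,r=101]: 00001010  (ones: 2)
  rows 48-55 [p,q,r=110]: 01010000  (ones: 2)
  rows 56-63 [p,q,r=111]: 01011111  (ones: 6)
Disagreements = 0+2+2+6+0+2+2+6 = 20

20


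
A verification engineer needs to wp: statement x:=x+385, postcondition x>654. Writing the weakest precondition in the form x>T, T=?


Formula: wp(x:=E, P) = P[E/x] (substitute E for x in postcondition)
Step 1: Postcondition: x>654
Step 2: Substitute x+385 for x: x+385>654
Step 3: Solve for x: x > 654-385 = 269

269


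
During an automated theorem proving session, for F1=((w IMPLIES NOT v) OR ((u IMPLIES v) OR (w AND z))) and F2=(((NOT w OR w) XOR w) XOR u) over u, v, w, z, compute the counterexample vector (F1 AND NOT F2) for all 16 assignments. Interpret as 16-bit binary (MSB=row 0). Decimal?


F1 = ((w IMPLIES NOT v) OR ((u IMPLIES v) OR (w AND z)))
F2 = (((NOT w OR w) XOR w) XOR u)
Counterexample to F1=>F2 is where F1=1 and F2=0.
Evaluate each row (bits = u,v,w,z, MSB first):
  row 0 [0000]: F1=1 F2=1 -> F1&~F2 -> 0
  row 1 [0001]: F1=1 F2=1 -> F1&~F2 -> 0
  row 2 [0010]: F1=1 F2=0 -> F1&~F2 -> 1
  row 3 [0011]: F1=1 F2=0 -> F1&~F2 -> 1
  row 4 [0100]: F1=1 F2=1 -> F1&~F2 -> 0
  row 5 [0101]: F1=1 F2=1 -> F1&~F2 -> 0
  row 6 [0110]: F1=1 F2=0 -> F1&~F2 -> 1
  row 7 [0111]: F1=1 F2=0 -> F1&~F2 -> 1
  row 8 [1000]: F1=1 F2=0 -> F1&~F2 -> 1
  row 9 [1001]: F1=1 F2=0 -> F1&~F2 -> 1
  row 10 [1010]: F1=1 F2=1 -> F1&~F2 -> 0
  row 11 [1011]: F1=1 F2=1 -> F1&~F2 -> 0
  row 12 [1100]: F1=1 F2=0 -> F1&~F2 -> 1
  row 13 [1101]: F1=1 F2=0 -> F1&~F2 -> 1
  row 14 [1110]: F1=1 F2=1 -> F1&~F2 -> 0
  row 15 [1111]: F1=1 F2=1 -> F1&~F2 -> 0
Full result column, 4 rows per line (u,v fixed per line; w,z runs 00..11 left to right):
  rows 0-3 [u,v=00]: 0011  = hex 3
  rows 4-7 [u,v=01]: 0011  = hex 3
  rows 8-11 [u,v=10]: 1100  = hex C
  rows 12-15 [u,v=11]: 1100  = hex C
Counterexample vector (row 0 .. row 15) = 0011001111001100
Output column grouped in 4s = 0011 0011 1100 1100 = 0x33CC
Convert to decimal digit by digit (value = value*16 + digit):
  3 -> 3
  3*16 + 3 = 51
  51*16 + 12 (C) = 828
  828*16 + 12 (C) = 13260
Decimal = 13260

13260


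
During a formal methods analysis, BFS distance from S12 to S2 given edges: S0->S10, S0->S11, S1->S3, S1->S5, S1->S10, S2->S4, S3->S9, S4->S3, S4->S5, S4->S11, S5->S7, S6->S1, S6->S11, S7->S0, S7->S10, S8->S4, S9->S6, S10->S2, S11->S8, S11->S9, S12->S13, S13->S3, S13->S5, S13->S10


BFS layer-by-layer from S12:
  dist 0: {S12}
  dist 1: {S13}
  dist 2: {S3, S5, S10}
  dist 3: {S2, S7, S9}
  -> S2 reached at distance 3
Shortest path length = 3

3


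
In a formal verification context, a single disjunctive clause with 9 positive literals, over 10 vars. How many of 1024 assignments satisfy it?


Step 1: Total=2^10=1024
Step 2: Unsat when all 9 false: 2^1=2
Step 3: Sat=1024-2=1022

1022


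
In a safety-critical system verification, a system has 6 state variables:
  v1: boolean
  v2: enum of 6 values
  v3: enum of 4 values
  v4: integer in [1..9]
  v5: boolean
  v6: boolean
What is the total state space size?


State space = product of domain sizes of all variables.
Domain sizes:
  v1 (boolean): 2
  v2 (enum of 6 values): 6
  v3 (enum of 4 values): 4
  v4 (integer in [1..9]): 9
  v5 (boolean): 2
  v6 (boolean): 2
Product = 2 * 6 * 4 * 9 * 2 * 2 = 1728

1728


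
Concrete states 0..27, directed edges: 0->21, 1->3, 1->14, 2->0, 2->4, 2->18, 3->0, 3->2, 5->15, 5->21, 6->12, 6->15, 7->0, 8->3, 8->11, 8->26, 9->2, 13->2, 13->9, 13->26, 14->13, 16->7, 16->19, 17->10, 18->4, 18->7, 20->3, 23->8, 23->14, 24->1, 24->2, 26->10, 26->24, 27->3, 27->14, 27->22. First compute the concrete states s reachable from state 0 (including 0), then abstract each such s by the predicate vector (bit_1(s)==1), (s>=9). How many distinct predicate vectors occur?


BFS from 0:
Concrete reachable: {0, 21}
Abstract via predicates (bit_1(s)==1), (s>=9):
  (0,0) <- {0}
  (0,1) <- {21}
Distinct abstract states = 2

2


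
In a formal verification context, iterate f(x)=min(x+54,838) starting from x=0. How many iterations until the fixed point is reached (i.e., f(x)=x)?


Step 1: x=0, cap=838, increment=54
Step 2: x grows by 54 each step until capped at 838; fixed point is x=838
Step 3: iterations = ceil(838/54) = 16

16


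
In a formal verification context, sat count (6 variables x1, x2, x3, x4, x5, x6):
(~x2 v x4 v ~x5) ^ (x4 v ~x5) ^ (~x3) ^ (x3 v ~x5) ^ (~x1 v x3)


CNF with 5 clauses over 6 vars (64 assignments).
An assignment satisfies CNF iff every clause has >=1 true literal.
Check each row (bits = x1,x2,x3,x4,x5,x6; clause T/F shown):
  row 0 [000000]: clauses=TTTTT -> 1
  row 1 [000001]: clauses=TTTTT -> 1
  row 2 [000010]: clauses=TFTFT -> 0
  row 3 [000011]: clauses=TFTFT -> 0
  row 4 [000100]: clauses=TTTTT -> 1
  (every remaining row is evaluated the same way; all 64 results are listed next)
Full result column, 8 rows per line (x1,x2,x3 fixed per line; x4,x5,x6 runs 000..111 left to right):
  rows 0-7 [x1,x2,x3=000]: 11001100  (ones: 4)
  rows 8-15 [x1,x2,x3=001]: 00000000  (ones: 0)
  rows 16-23 [x1,x2,x3=010]: 11001100  (ones: 4)
  rows 24-31 [x1,x2,x3=011]: 00000000  (ones: 0)
  rows 32-39 [x1,x2,x3=100]: 00000000  (ones: 0)
  rows 40-47 [x1,x2,x3=101]: 00000000  (ones: 0)
  rows 48-55 [x1,x2,x3=110]: 00000000  (ones: 0)
  rows 56-63 [x1,x2,x3=111]: 00000000  (ones: 0)
Satisfying assignments = 4+0+4+0+0+0+0+0 = 8

8


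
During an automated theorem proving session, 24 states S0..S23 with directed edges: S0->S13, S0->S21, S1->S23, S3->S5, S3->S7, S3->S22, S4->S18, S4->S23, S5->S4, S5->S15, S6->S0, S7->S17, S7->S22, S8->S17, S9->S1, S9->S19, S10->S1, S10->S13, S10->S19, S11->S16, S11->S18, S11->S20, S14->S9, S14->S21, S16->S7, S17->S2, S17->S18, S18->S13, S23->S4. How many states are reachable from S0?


BFS from S0:
  layer 0: {S0}
  layer 1: {S13, S21}
Reachable set: {S0, S13, S21}
Count = 3

3


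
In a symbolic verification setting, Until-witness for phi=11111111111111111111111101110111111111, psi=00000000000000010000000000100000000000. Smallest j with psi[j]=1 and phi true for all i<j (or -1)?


(phi U psi) at 0: need smallest j with psi[j]=1 and phi[i]=1 for all i in [0,j).
Scan from step 0:
  step 0: phi=1, psi=0 -> continue
  step 1: phi=1, psi=0 -> continue
  step 2: phi=1, psi=0 -> continue
  step 3: phi=1, psi=0 -> continue
  step 15: psi=1 and phi held for [0,15) -> witness found
Witness step = 15

15


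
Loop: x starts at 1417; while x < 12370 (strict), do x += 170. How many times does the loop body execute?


Step 1: x goes from 1417 toward 12370 by 170; the body runs while x<12370, so iterations = ceil((bound-start)/step)
Step 2: Distance=10953
Step 3: ceil(10953/170)=65

65


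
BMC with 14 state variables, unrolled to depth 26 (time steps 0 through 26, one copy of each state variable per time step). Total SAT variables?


BMC unrolls to depth k, creating one copy of each state var for steps 0..k.
Step count = 26 + 1 = 27 (steps 0 through 26)
Vars per step = 14
Total = 14 * 27 = 378

378


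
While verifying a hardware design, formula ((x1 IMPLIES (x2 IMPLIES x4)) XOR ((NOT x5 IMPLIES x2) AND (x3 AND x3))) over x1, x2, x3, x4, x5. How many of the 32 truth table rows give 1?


Formula: ((x1 IMPLIES (x2 IMPLIES x4)) XOR ((NOT x5 IMPLIES x2) AND (x3 AND x3))) over 5 vars (32 rows)
Evaluate each row (x1, x2, x3, x4, x5 as bits, MSB first):
  row 0 [00000]: ((0 IMPLIES (0 IMPLIES 0)) XOR ((NOT 0 IMPLIES 0) AND (0 AND 0))) -> 1
  row 1 [00001]: ((0 IMPLIES (0 IMPLIES 0)) XOR ((NOT 1 IMPLIES 0) AND (0 AND 0))) -> 1
  row 2 [00010]: ((0 IMPLIES (0 IMPLIES 1)) XOR ((NOT 0 IMPLIES 0) AND (0 AND 0))) -> 1
  row 3 [00011]: ((0 IMPLIES (0 IMPLIES 1)) XOR ((NOT 1 IMPLIES 0) AND (0 AND 0))) -> 1
  row 4 [00100]: ((0 IMPLIES (0 IMPLIES 0)) XOR ((NOT 0 IMPLIES 0) AND (1 AND 1))) -> 1
  row 5 [00101]: ((0 IMPLIES (0 IMPLIES 0)) XOR ((NOT 1 IMPLIES 0) AND (1 AND 1))) -> 0
  row 6 [00110]: ((0 IMPLIES (0 IMPLIES 1)) XOR ((NOT 0 IMPLIES 0) AND (1 AND 1))) -> 1
  row 7 [00111]: ((0 IMPLIES (0 IMPLIES 1)) XOR ((NOT 1 IMPLIES 0) AND (1 AND 1))) -> 0
  row 8 [01000]: ((0 IMPLIES (1 IMPLIES 0)) XOR ((NOT 0 IMPLIES 1) AND (0 AND 0))) -> 1
  row 9 [01001]: ((0 IMPLIES (1 IMPLIES 0)) XOR ((NOT 1 IMPLIES 1) AND (0 AND 0))) -> 1
  row 10 [01010]: ((0 IMPLIES (1 IMPLIES 1)) XOR ((NOT 0 IMPLIES 1) AND (0 AND 0))) -> 1
  row 11 [01011]: ((0 IMPLIES (1 IMPLIES 1)) XOR ((NOT 1 IMPLIES 1) AND (0 AND 0))) -> 1
  row 12 [01100]: ((0 IMPLIES (1 IMPLIES 0)) XOR ((NOT 0 IMPLIES 1) AND (1 AND 1))) -> 0
  row 13 [01101]: ((0 IMPLIES (1 IMPLIES 0)) XOR ((NOT 1 IMPLIES 1) AND (1 AND 1))) -> 0
  row 14 [01110]: ((0 IMPLIES (1 IMPLIES 1)) XOR ((NOT 0 IMPLIES 1) AND (1 AND 1))) -> 0
  row 15 [01111]: ((0 IMPLIES (1 IMPLIES 1)) XOR ((NOT 1 IMPLIES 1) AND (1 AND 1))) -> 0
  row 16 [10000]: ((1 IMPLIES (0 IMPLIES 0)) XOR ((NOT 0 IMPLIES 0) AND (0 AND 0))) -> 1
  row 17 [10001]: ((1 IMPLIES (0 IMPLIES 0)) XOR ((NOT 1 IMPLIES 0) AND (0 AND 0))) -> 1
  row 18 [10010]: ((1 IMPLIES (0 IMPLIES 1)) XOR ((NOT 0 IMPLIES 0) AND (0 AND 0))) -> 1
  row 19 [10011]: ((1 IMPLIES (0 IMPLIES 1)) XOR ((NOT 1 IMPLIES 0) AND (0 AND 0))) -> 1
  row 20 [10100]: ((1 IMPLIES (0 IMPLIES 0)) XOR ((NOT 0 IMPLIES 0) AND (1 AND 1))) -> 1
  row 21 [10101]: ((1 IMPLIES (0 IMPLIES 0)) XOR ((NOT 1 IMPLIES 0) AND (1 AND 1))) -> 0
  row 22 [10110]: ((1 IMPLIES (0 IMPLIES 1)) XOR ((NOT 0 IMPLIES 0) AND (1 AND 1))) -> 1
  row 23 [10111]: ((1 IMPLIES (0 IMPLIES 1)) XOR ((NOT 1 IMPLIES 0) AND (1 AND 1))) -> 0
  row 24 [11000]: ((1 IMPLIES (1 IMPLIES 0)) XOR ((NOT 0 IMPLIES 1) AND (0 AND 0))) -> 0
  row 25 [11001]: ((1 IMPLIES (1 IMPLIES 0)) XOR ((NOT 1 IMPLIES 1) AND (0 AND 0))) -> 0
  row 26 [11010]: ((1 IMPLIES (1 IMPLIES 1)) XOR ((NOT 0 IMPLIES 1) AND (0 AND 0))) -> 1
  row 27 [11011]: ((1 IMPLIES (1 IMPLIES 1)) XOR ((NOT 1 IMPLIES 1) AND (0 AND 0))) -> 1
  row 28 [11100]: ((1 IMPLIES (1 IMPLIES 0)) XOR ((NOT 0 IMPLIES 1) AND (1 AND 1))) -> 1
  row 29 [11101]: ((1 IMPLIES (1 IMPLIES 0)) XOR ((NOT 1 IMPLIES 1) AND (1 AND 1))) -> 1
  row 30 [11110]: ((1 IMPLIES (1 IMPLIES 1)) XOR ((NOT 0 IMPLIES 1) AND (1 AND 1))) -> 0
  row 31 [11111]: ((1 IMPLIES (1 IMPLIES 1)) XOR ((NOT 1 IMPLIES 1) AND (1 AND 1))) -> 0
Full result column, 8 rows per line (x1,x2 fixed per line; x3,x4,x5 runs 000..111 left to right):
  rows 0-7 [x1,x2=00]: 11111010  (ones: 6)
  rows 8-15 [x1,x2=01]: 11110000  (ones: 4)
  rows 16-23 [x1,x2=10]: 11111010  (ones: 6)
  rows 24-31 [x1,x2=11]: 00111100  (ones: 4)
Count of 1-rows = 6+4+6+4 = 20

20


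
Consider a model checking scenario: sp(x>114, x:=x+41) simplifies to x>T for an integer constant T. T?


Formula: sp(P, x:=E) = exists old_x. (x = E[old_x/x]) AND P[old_x/x] (old_x is the value of x before the assignment; eliminate old_x by solving x = E[old_x/x] for old_x)
Step 1: Precondition P: x>114, i.e. old_x > 114
Step 2: Assignment gives x = old_x + 41, so old_x = x - 41
Step 3: Substitute into P: x - 41 > 114
Step 4: Simplify: x > 114+41 = 155

155


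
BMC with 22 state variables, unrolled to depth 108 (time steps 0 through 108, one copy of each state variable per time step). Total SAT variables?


BMC unrolls to depth k, creating one copy of each state var for steps 0..k.
Step count = 108 + 1 = 109 (steps 0 through 108)
Vars per step = 22
Total = 22 * 109 = 2398

2398


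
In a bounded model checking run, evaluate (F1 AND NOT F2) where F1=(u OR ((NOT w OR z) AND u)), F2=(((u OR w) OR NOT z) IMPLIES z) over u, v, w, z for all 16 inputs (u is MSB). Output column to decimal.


F1 = (u OR ((NOT w OR z) AND u))
F2 = (((u OR w) OR NOT z) IMPLIES z)
Counterexample to F1=>F2 is where F1=1 and F2=0.
Evaluate each row (bits = u,v,w,z, MSB first):
  row 0 [0000]: F1=0 F2=0 -> F1&~F2 -> 0
  row 1 [0001]: F1=0 F2=1 -> F1&~F2 -> 0
  row 2 [0010]: F1=0 F2=0 -> F1&~F2 -> 0
  row 3 [0011]: F1=0 F2=1 -> F1&~F2 -> 0
  row 4 [0100]: F1=0 F2=0 -> F1&~F2 -> 0
  row 5 [0101]: F1=0 F2=1 -> F1&~F2 -> 0
  row 6 [0110]: F1=0 F2=0 -> F1&~F2 -> 0
  row 7 [0111]: F1=0 F2=1 -> F1&~F2 -> 0
  row 8 [1000]: F1=1 F2=0 -> F1&~F2 -> 1
  row 9 [1001]: F1=1 F2=1 -> F1&~F2 -> 0
  row 10 [1010]: F1=1 F2=0 -> F1&~F2 -> 1
  row 11 [1011]: F1=1 F2=1 -> F1&~F2 -> 0
  row 12 [1100]: F1=1 F2=0 -> F1&~F2 -> 1
  row 13 [1101]: F1=1 F2=1 -> F1&~F2 -> 0
  row 14 [1110]: F1=1 F2=0 -> F1&~F2 -> 1
  row 15 [1111]: F1=1 F2=1 -> F1&~F2 -> 0
Full result column, 4 rows per line (u,v fixed per line; w,z runs 00..11 left to right):
  rows 0-3 [u,v=00]: 0000  = hex 0
  rows 4-7 [u,v=01]: 0000  = hex 0
  rows 8-11 [u,v=10]: 1010  = hex A
  rows 12-15 [u,v=11]: 1010  = hex A
Counterexample vector (row 0 .. row 15) = 0000000010101010
Output column grouped in 4s = 0000 0000 1010 1010 = 0x00AA
Convert to decimal digit by digit (value = value*16 + digit):
  0 -> 0
  0*16 + 0 = 0
  0*16 + 10 (A) = 10
  10*16 + 10 (A) = 170
Decimal = 170

170


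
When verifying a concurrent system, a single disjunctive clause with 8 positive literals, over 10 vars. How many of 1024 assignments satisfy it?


Step 1: Total=2^10=1024
Step 2: Unsat when all 8 false: 2^2=4
Step 3: Sat=1024-4=1020

1020


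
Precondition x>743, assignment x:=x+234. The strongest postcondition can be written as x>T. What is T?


Formula: sp(P, x:=E) = exists old_x. (x = E[old_x/x]) AND P[old_x/x] (old_x is the value of x before the assignment; eliminate old_x by solving x = E[old_x/x] for old_x)
Step 1: Precondition P: x>743, i.e. old_x > 743
Step 2: Assignment gives x = old_x + 234, so old_x = x - 234
Step 3: Substitute into P: x - 234 > 743
Step 4: Simplify: x > 743+234 = 977

977


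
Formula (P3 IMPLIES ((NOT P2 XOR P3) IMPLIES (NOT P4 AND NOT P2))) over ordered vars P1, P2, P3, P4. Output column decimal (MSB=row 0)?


Formula: (P3 IMPLIES ((NOT P2 XOR P3) IMPLIES (NOT P4 AND NOT P2))) over P1, P2, P3, P4 (16 rows)
Evaluate each row (bits = P1,P2,P3,P4, MSB first):
  row 0 [0000]: (0 IMPLIES ((NOT 0 XOR 0) IMPLIES (NOT 0 AND NOT 0))) -> 1
  row 1 [0001]: (0 IMPLIES ((NOT 0 XOR 0) IMPLIES (NOT 1 AND NOT 0))) -> 1
  row 2 [0010]: (1 IMPLIES ((NOT 0 XOR 1) IMPLIES (NOT 0 AND NOT 0))) -> 1
  row 3 [0011]: (1 IMPLIES ((NOT 0 XOR 1) IMPLIES (NOT 1 AND NOT 0))) -> 1
  row 4 [0100]: (0 IMPLIES ((NOT 1 XOR 0) IMPLIES (NOT 0 AND NOT 1))) -> 1
  row 5 [0101]: (0 IMPLIES ((NOT 1 XOR 0) IMPLIES (NOT 1 AND NOT 1))) -> 1
  row 6 [0110]: (1 IMPLIES ((NOT 1 XOR 1) IMPLIES (NOT 0 AND NOT 1))) -> 0
  row 7 [0111]: (1 IMPLIES ((NOT 1 XOR 1) IMPLIES (NOT 1 AND NOT 1))) -> 0
  row 8 [1000]: (0 IMPLIES ((NOT 0 XOR 0) IMPLIES (NOT 0 AND NOT 0))) -> 1
  row 9 [1001]: (0 IMPLIES ((NOT 0 XOR 0) IMPLIES (NOT 1 AND NOT 0))) -> 1
  row 10 [1010]: (1 IMPLIES ((NOT 0 XOR 1) IMPLIES (NOT 0 AND NOT 0))) -> 1
  row 11 [1011]: (1 IMPLIES ((NOT 0 XOR 1) IMPLIES (NOT 1 AND NOT 0))) -> 1
  row 12 [1100]: (0 IMPLIES ((NOT 1 XOR 0) IMPLIES (NOT 0 AND NOT 1))) -> 1
  row 13 [1101]: (0 IMPLIES ((NOT 1 XOR 0) IMPLIES (NOT 1 AND NOT 1))) -> 1
  row 14 [1110]: (1 IMPLIES ((NOT 1 XOR 1) IMPLIES (NOT 0 AND NOT 1))) -> 0
  row 15 [1111]: (1 IMPLIES ((NOT 1 XOR 1) IMPLIES (NOT 1 AND NOT 1))) -> 0
Full result column, 4 rows per line (P1,P2 fixed per line; P3,P4 runs 00..11 left to right):
  rows 0-3 [P1,P2=00]: 1111  = hex F
  rows 4-7 [P1,P2=01]: 1100  = hex C
  rows 8-11 [P1,P2=10]: 1111  = hex F
  rows 12-15 [P1,P2=11]: 1100  = hex C
Output column (row 0 .. row 15) = 1111110011111100
Output column grouped in 4s = 1111 1100 1111 1100 = 0xFCFC
Convert to decimal digit by digit (value = value*16 + digit):
  F -> 15
  15*16 + 12 (C) = 252
  252*16 + 15 (F) = 4047
  4047*16 + 12 (C) = 64764
Decimal = 64764

64764


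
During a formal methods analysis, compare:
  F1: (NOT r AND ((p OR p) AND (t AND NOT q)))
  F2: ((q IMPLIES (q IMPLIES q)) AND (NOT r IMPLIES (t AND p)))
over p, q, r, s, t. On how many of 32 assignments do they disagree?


F1 = (NOT r AND ((p OR p) AND (t AND NOT q)))
F2 = ((q IMPLIES (q IMPLIES q)) AND (NOT r IMPLIES (t AND p)))
Evaluate both on each of 32 rows (bits = p,q,r,s,t):
  row 0 [00000]: F1=0 F2=0 -> 0
  row 1 [00001]: F1=0 F2=0 -> 0
  row 2 [00010]: F1=0 F2=0 -> 0
  row 3 [00011]: F1=0 F2=0 -> 0
  row 4 [00100]: F1=0 F2=1 (differ) -> 1
  row 5 [00101]: F1=0 F2=1 (differ) -> 1
  row 6 [00110]: F1=0 F2=1 (differ) -> 1
  row 7 [00111]: F1=0 F2=1 (differ) -> 1
  row 8 [01000]: F1=0 F2=0 -> 0
  row 9 [01001]: F1=0 F2=0 -> 0
  row 10 [01010]: F1=0 F2=0 -> 0
  row 11 [01011]: F1=0 F2=0 -> 0
  row 12 [01100]: F1=0 F2=1 (differ) -> 1
  row 13 [01101]: F1=0 F2=1 (differ) -> 1
  row 14 [01110]: F1=0 F2=1 (differ) -> 1
  row 15 [01111]: F1=0 F2=1 (differ) -> 1
  row 16 [10000]: F1=0 F2=0 -> 0
  row 17 [10001]: F1=1 F2=1 -> 0
  row 18 [10010]: F1=0 F2=0 -> 0
  row 19 [10011]: F1=1 F2=1 -> 0
  row 20 [10100]: F1=0 F2=1 (differ) -> 1
  row 21 [10101]: F1=0 F2=1 (differ) -> 1
  row 22 [10110]: F1=0 F2=1 (differ) -> 1
  row 23 [10111]: F1=0 F2=1 (differ) -> 1
  row 24 [11000]: F1=0 F2=0 -> 0
  row 25 [11001]: F1=0 F2=1 (differ) -> 1
  row 26 [11010]: F1=0 F2=0 -> 0
  row 27 [11011]: F1=0 F2=1 (differ) -> 1
  row 28 [11100]: F1=0 F2=1 (differ) -> 1
  row 29 [11101]: F1=0 F2=1 (differ) -> 1
  row 30 [11110]: F1=0 F2=1 (differ) -> 1
  row 31 [11111]: F1=0 F2=1 (differ) -> 1
Full result column, 8 rows per line (p,q fixed per line; r,s,t runs 000..111 left to right):
  rows 0-7 [p,q=00]: 00001111  (ones: 4)
  rows 8-15 [p,q=01]: 00001111  (ones: 4)
  rows 16-23 [p,q=10]: 00001111  (ones: 4)
  rows 24-31 [p,q=11]: 01011111  (ones: 6)
Disagreements = 4+4+4+6 = 18

18


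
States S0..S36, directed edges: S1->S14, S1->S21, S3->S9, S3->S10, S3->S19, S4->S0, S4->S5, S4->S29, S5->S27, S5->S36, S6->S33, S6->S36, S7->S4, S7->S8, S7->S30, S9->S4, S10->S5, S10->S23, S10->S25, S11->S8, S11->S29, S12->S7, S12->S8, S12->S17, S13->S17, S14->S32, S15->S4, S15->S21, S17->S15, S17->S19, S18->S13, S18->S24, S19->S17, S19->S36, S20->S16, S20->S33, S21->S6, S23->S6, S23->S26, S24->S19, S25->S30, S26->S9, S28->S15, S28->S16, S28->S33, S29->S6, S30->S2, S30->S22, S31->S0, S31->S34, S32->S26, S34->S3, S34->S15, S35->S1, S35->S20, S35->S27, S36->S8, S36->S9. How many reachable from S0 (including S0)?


BFS from S0:
  layer 0: {S0}
Reachable set: {S0}
Count = 1

1


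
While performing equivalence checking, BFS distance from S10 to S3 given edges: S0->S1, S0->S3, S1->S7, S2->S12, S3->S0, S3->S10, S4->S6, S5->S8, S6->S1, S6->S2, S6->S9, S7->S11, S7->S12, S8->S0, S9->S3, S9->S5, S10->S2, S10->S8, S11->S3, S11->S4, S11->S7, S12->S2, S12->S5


BFS layer-by-layer from S10:
  dist 0: {S10}
  dist 1: {S2, S8}
  dist 2: {S0, S12}
  dist 3: {S1, S3, S5}
  -> S3 reached at distance 3
Shortest path length = 3

3


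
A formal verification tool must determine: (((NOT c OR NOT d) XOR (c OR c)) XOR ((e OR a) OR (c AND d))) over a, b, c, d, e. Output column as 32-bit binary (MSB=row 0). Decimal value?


Formula: (((NOT c OR NOT d) XOR (c OR c)) XOR ((e OR a) OR (c AND d))) over a, b, c, d, e (32 rows)
Evaluate each row (bits = a,b,c,d,e, MSB first):
  row 0 [00000]: (((NOT 0 OR NOT 0) XOR (0 OR 0)) XOR ((0 OR 0) OR (0 AND 0))) -> 1
  row 1 [00001]: (((NOT 0 OR NOT 0) XOR (0 OR 0)) XOR ((1 OR 0) OR (0 AND 0))) -> 0
  row 2 [00010]: (((NOT 0 OR NOT 1) XOR (0 OR 0)) XOR ((0 OR 0) OR (0 AND 1))) -> 1
  row 3 [00011]: (((NOT 0 OR NOT 1) XOR (0 OR 0)) XOR ((1 OR 0) OR (0 AND 1))) -> 0
  row 4 [00100]: (((NOT 1 OR NOT 0) XOR (1 OR 1)) XOR ((0 OR 0) OR (1 AND 0))) -> 0
  row 5 [00101]: (((NOT 1 OR NOT 0) XOR (1 OR 1)) XOR ((1 OR 0) OR (1 AND 0))) -> 1
  row 6 [00110]: (((NOT 1 OR NOT 1) XOR (1 OR 1)) XOR ((0 OR 0) OR (1 AND 1))) -> 0
  row 7 [00111]: (((NOT 1 OR NOT 1) XOR (1 OR 1)) XOR ((1 OR 0) OR (1 AND 1))) -> 0
  row 8 [01000]: (((NOT 0 OR NOT 0) XOR (0 OR 0)) XOR ((0 OR 0) OR (0 AND 0))) -> 1
  row 9 [01001]: (((NOT 0 OR NOT 0) XOR (0 OR 0)) XOR ((1 OR 0) OR (0 AND 0))) -> 0
  row 10 [01010]: (((NOT 0 OR NOT 1) XOR (0 OR 0)) XOR ((0 OR 0) OR (0 AND 1))) -> 1
  row 11 [01011]: (((NOT 0 OR NOT 1) XOR (0 OR 0)) XOR ((1 OR 0) OR (0 AND 1))) -> 0
  row 12 [01100]: (((NOT 1 OR NOT 0) XOR (1 OR 1)) XOR ((0 OR 0) OR (1 AND 0))) -> 0
  row 13 [01101]: (((NOT 1 OR NOT 0) XOR (1 OR 1)) XOR ((1 OR 0) OR (1 AND 0))) -> 1
  row 14 [01110]: (((NOT 1 OR NOT 1) XOR (1 OR 1)) XOR ((0 OR 0) OR (1 AND 1))) -> 0
  row 15 [01111]: (((NOT 1 OR NOT 1) XOR (1 OR 1)) XOR ((1 OR 0) OR (1 AND 1))) -> 0
  row 16 [10000]: (((NOT 0 OR NOT 0) XOR (0 OR 0)) XOR ((0 OR 1) OR (0 AND 0))) -> 0
  row 17 [10001]: (((NOT 0 OR NOT 0) XOR (0 OR 0)) XOR ((1 OR 1) OR (0 AND 0))) -> 0
  row 18 [10010]: (((NOT 0 OR NOT 1) XOR (0 OR 0)) XOR ((0 OR 1) OR (0 AND 1))) -> 0
  row 19 [10011]: (((NOT 0 OR NOT 1) XOR (0 OR 0)) XOR ((1 OR 1) OR (0 AND 1))) -> 0
  row 20 [10100]: (((NOT 1 OR NOT 0) XOR (1 OR 1)) XOR ((0 OR 1) OR (1 AND 0))) -> 1
  row 21 [10101]: (((NOT 1 OR NOT 0) XOR (1 OR 1)) XOR ((1 OR 1) OR (1 AND 0))) -> 1
  row 22 [10110]: (((NOT 1 OR NOT 1) XOR (1 OR 1)) XOR ((0 OR 1) OR (1 AND 1))) -> 0
  row 23 [10111]: (((NOT 1 OR NOT 1) XOR (1 OR 1)) XOR ((1 OR 1) OR (1 AND 1))) -> 0
  row 24 [11000]: (((NOT 0 OR NOT 0) XOR (0 OR 0)) XOR ((0 OR 1) OR (0 AND 0))) -> 0
  row 25 [11001]: (((NOT 0 OR NOT 0) XOR (0 OR 0)) XOR ((1 OR 1) OR (0 AND 0))) -> 0
  row 26 [11010]: (((NOT 0 OR NOT 1) XOR (0 OR 0)) XOR ((0 OR 1) OR (0 AND 1))) -> 0
  row 27 [11011]: (((NOT 0 OR NOT 1) XOR (0 OR 0)) XOR ((1 OR 1) OR (0 AND 1))) -> 0
  row 28 [11100]: (((NOT 1 OR NOT 0) XOR (1 OR 1)) XOR ((0 OR 1) OR (1 AND 0))) -> 1
  row 29 [11101]: (((NOT 1 OR NOT 0) XOR (1 OR 1)) XOR ((1 OR 1) OR (1 AND 0))) -> 1
  row 30 [11110]: (((NOT 1 OR NOT 1) XOR (1 OR 1)) XOR ((0 OR 1) OR (1 AND 1))) -> 0
  row 31 [11111]: (((NOT 1 OR NOT 1) XOR (1 OR 1)) XOR ((1 OR 1) OR (1 AND 1))) -> 0
Full result column, 4 rows per line (a,b,c fixed per line; d,e runs 00..11 left to right):
  rows 0-3 [a,b,c=000]: 1010  = hex A
  rows 4-7 [a,b,c=001]: 0100  = hex 4
  rows 8-11 [a,b,c=010]: 1010  = hex A
  rows 12-15 [a,b,c=011]: 0100  = hex 4
  rows 16-19 [a,b,c=100]: 0000  = hex 0
  rows 20-23 [a,b,c=101]: 1100  = hex C
  rows 24-27 [a,b,c=110]: 0000  = hex 0
  rows 28-31 [a,b,c=111]: 1100  = hex C
Output column (row 0 .. row 31) = 10100100101001000000110000001100
Output column grouped in 4s = 1010 0100 1010 0100 0000 1100 0000 1100 = 0xA4A40C0C
Convert to decimal digit by digit (value = value*16 + digit):
  A -> 10
  10*16 + 4 = 164
  164*16 + 10 (A) = 2634
  2634*16 + 4 = 42148
  42148*16 + 0 = 674368
  674368*16 + 12 (C) = 10789900
  10789900*16 + 0 = 172638400
  172638400*16 + 12 (C) = 2762214412
Decimal = 2762214412

2762214412


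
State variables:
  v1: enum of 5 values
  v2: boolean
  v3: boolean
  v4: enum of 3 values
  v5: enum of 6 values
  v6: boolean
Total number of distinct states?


State space = product of domain sizes of all variables.
Domain sizes:
  v1 (enum of 5 values): 5
  v2 (boolean): 2
  v3 (boolean): 2
  v4 (enum of 3 values): 3
  v5 (enum of 6 values): 6
  v6 (boolean): 2
Product = 5 * 2 * 2 * 3 * 6 * 2 = 720

720
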